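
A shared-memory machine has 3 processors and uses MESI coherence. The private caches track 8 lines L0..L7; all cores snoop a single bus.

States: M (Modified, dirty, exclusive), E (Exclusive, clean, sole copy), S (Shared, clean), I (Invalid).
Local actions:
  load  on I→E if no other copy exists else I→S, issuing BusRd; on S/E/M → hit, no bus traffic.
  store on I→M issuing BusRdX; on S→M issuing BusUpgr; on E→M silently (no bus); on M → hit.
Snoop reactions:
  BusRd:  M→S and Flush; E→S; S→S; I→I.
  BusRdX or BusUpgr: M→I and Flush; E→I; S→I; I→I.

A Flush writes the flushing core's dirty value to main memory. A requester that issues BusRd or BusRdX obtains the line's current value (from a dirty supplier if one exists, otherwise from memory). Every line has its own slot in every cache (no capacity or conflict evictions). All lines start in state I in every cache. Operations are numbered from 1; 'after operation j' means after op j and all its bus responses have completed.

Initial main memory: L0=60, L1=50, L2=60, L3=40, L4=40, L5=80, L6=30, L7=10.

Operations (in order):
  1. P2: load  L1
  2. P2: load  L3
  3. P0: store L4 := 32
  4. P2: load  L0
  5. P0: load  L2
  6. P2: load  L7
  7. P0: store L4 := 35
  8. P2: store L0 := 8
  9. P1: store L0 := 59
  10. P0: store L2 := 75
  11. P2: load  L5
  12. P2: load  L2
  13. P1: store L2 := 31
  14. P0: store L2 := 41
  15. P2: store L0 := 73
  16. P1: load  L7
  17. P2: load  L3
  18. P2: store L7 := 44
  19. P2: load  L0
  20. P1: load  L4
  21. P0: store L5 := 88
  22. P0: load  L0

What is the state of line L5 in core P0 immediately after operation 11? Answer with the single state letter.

state = I

  op1 P2: load  L1 → I/I/E on L1; bus BusRd; mem=50
  op2 P2: load  L3 → I/I/E on L3; bus BusRd; mem=40
  op3 P0: store L4 := 32 → M/I/I on L4; bus BusRdX; mem=40
  op4 P2: load  L0 → I/I/E on L0; bus BusRd; mem=60
  op5 P0: load  L2 → E/I/I on L2; bus BusRd; mem=60
  op6 P2: load  L7 → I/I/E on L7; bus BusRd; mem=10
  op7 P0: store L4 := 35 → M/I/I on L4; bus (none); mem=40
  op8 P2: store L0 := 8 → I/I/M on L0; bus (none); mem=60
  op9 P1: store L0 := 59 → I/M/I on L0; bus BusRdX Flush; mem=8
  op10 P0: store L2 := 75 → M/I/I on L2; bus (none); mem=60
  op11 P2: load  L5 → I/I/E on L5; bus BusRd; mem=80
  op12 P2: load  L2 → S/I/S on L2; bus BusRd Flush; mem=75
  op13 P1: store L2 := 31 → I/M/I on L2; bus BusRdX; mem=75
  op14 P0: store L2 := 41 → M/I/I on L2; bus BusRdX Flush; mem=31
  op15 P2: store L0 := 73 → I/I/M on L0; bus BusRdX Flush; mem=59
  op16 P1: load  L7 → I/S/S on L7; bus BusRd; mem=10
  op17 P2: load  L3 → I/I/E on L3; bus (none); mem=40
  op18 P2: store L7 := 44 → I/I/M on L7; bus BusUpgr; mem=10
  op19 P2: load  L0 → I/I/M on L0; bus (none); mem=59
  op20 P1: load  L4 → S/S/I on L4; bus BusRd Flush; mem=35
  op21 P0: store L5 := 88 → M/I/I on L5; bus BusRdX; mem=80
  op22 P0: load  L0 → S/I/S on L0; bus BusRd Flush; mem=73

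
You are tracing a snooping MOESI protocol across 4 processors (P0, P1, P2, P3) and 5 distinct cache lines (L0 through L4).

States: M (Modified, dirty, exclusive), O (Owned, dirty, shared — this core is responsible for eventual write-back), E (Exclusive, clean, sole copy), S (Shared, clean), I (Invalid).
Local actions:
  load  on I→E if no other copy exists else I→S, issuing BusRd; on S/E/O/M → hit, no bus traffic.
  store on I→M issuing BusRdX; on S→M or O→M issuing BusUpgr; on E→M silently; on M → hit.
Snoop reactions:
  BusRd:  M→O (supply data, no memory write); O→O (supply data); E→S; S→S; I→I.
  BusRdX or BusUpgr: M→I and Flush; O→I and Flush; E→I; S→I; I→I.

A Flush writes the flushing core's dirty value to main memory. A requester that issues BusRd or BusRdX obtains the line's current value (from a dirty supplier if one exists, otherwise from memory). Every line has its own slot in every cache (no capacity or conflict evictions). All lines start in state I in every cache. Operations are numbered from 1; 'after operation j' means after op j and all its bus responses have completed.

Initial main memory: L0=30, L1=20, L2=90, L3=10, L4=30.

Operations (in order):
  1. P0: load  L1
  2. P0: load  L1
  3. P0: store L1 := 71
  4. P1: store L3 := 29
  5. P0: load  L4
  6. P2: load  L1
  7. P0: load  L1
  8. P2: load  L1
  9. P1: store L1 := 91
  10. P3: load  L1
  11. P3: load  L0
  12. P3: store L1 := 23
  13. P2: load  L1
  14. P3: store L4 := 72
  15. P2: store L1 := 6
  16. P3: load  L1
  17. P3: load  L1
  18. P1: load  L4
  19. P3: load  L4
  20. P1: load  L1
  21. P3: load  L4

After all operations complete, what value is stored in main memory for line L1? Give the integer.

memory[L1] = 23

1. P0: load  L1  bus=[BusRd]  L1: P0=E P1=I P2=I P3=I  mem[L1]=20
2. P0: load  L1  bus=[-]  L1: P0=E P1=I P2=I P3=I  mem[L1]=20
3. P0: store L1 := 71  bus=[-]  L1: P0=M P1=I P2=I P3=I  mem[L1]=20
4. P1: store L3 := 29  bus=[BusRdX]  L3: P0=I P1=M P2=I P3=I  mem[L3]=10
5. P0: load  L4  bus=[BusRd]  L4: P0=E P1=I P2=I P3=I  mem[L4]=30
6. P2: load  L1  bus=[BusRd]  L1: P0=O P1=I P2=S P3=I  mem[L1]=20
7. P0: load  L1  bus=[-]  L1: P0=O P1=I P2=S P3=I  mem[L1]=20
8. P2: load  L1  bus=[-]  L1: P0=O P1=I P2=S P3=I  mem[L1]=20
9. P1: store L1 := 91  bus=[BusRdX,Flush]  L1: P0=I P1=M P2=I P3=I  mem[L1]=71
10. P3: load  L1  bus=[BusRd]  L1: P0=I P1=O P2=I P3=S  mem[L1]=71
11. P3: load  L0  bus=[BusRd]  L0: P0=I P1=I P2=I P3=E  mem[L0]=30
12. P3: store L1 := 23  bus=[BusUpgr,Flush]  L1: P0=I P1=I P2=I P3=M  mem[L1]=91
13. P2: load  L1  bus=[BusRd]  L1: P0=I P1=I P2=S P3=O  mem[L1]=91
14. P3: store L4 := 72  bus=[BusRdX]  L4: P0=I P1=I P2=I P3=M  mem[L4]=30
15. P2: store L1 := 6  bus=[BusUpgr,Flush]  L1: P0=I P1=I P2=M P3=I  mem[L1]=23
16. P3: load  L1  bus=[BusRd]  L1: P0=I P1=I P2=O P3=S  mem[L1]=23
17. P3: load  L1  bus=[-]  L1: P0=I P1=I P2=O P3=S  mem[L1]=23
18. P1: load  L4  bus=[BusRd]  L4: P0=I P1=S P2=I P3=O  mem[L4]=30
19. P3: load  L4  bus=[-]  L4: P0=I P1=S P2=I P3=O  mem[L4]=30
20. P1: load  L1  bus=[BusRd]  L1: P0=I P1=S P2=O P3=S  mem[L1]=23
21. P3: load  L4  bus=[-]  L4: P0=I P1=S P2=I P3=O  mem[L4]=30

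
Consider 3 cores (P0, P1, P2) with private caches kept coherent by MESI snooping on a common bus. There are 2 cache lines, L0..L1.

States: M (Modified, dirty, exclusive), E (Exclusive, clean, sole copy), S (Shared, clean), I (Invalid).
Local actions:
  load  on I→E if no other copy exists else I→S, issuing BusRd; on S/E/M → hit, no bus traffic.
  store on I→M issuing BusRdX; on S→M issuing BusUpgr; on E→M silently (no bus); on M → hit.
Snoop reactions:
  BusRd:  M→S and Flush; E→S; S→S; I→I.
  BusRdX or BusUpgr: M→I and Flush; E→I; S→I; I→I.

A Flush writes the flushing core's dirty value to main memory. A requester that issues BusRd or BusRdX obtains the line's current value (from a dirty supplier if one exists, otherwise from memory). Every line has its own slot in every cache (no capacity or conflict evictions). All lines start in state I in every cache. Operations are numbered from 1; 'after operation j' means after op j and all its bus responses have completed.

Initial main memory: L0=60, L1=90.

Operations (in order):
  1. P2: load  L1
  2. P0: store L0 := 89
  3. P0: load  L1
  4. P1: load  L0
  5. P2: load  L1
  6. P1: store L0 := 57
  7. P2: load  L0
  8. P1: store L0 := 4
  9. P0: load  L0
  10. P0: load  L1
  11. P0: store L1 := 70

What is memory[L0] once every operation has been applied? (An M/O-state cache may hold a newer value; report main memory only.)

[1] P2: load  L1 | P0:I, P1:I, P2:E(90) | bus: BusRd
[2] P0: store L0 := 89 | P0:M(89), P1:I, P2:I | bus: BusRdX
[3] P0: load  L1 | P0:S(90), P1:I, P2:S(90) | bus: BusRd
[4] P1: load  L0 | P0:S(89), P1:S(89), P2:I | bus: BusRd,Flush
[5] P2: load  L1 | P0:S(90), P1:I, P2:S(90) | bus: none
[6] P1: store L0 := 57 | P0:I, P1:M(57), P2:I | bus: BusUpgr
[7] P2: load  L0 | P0:I, P1:S(57), P2:S(57) | bus: BusRd,Flush
[8] P1: store L0 := 4 | P0:I, P1:M(4), P2:I | bus: BusUpgr
[9] P0: load  L0 | P0:S(4), P1:S(4), P2:I | bus: BusRd,Flush
[10] P0: load  L1 | P0:S(90), P1:I, P2:S(90) | bus: none
[11] P0: store L1 := 70 | P0:M(70), P1:I, P2:I | bus: BusUpgr

memory[L0] = 4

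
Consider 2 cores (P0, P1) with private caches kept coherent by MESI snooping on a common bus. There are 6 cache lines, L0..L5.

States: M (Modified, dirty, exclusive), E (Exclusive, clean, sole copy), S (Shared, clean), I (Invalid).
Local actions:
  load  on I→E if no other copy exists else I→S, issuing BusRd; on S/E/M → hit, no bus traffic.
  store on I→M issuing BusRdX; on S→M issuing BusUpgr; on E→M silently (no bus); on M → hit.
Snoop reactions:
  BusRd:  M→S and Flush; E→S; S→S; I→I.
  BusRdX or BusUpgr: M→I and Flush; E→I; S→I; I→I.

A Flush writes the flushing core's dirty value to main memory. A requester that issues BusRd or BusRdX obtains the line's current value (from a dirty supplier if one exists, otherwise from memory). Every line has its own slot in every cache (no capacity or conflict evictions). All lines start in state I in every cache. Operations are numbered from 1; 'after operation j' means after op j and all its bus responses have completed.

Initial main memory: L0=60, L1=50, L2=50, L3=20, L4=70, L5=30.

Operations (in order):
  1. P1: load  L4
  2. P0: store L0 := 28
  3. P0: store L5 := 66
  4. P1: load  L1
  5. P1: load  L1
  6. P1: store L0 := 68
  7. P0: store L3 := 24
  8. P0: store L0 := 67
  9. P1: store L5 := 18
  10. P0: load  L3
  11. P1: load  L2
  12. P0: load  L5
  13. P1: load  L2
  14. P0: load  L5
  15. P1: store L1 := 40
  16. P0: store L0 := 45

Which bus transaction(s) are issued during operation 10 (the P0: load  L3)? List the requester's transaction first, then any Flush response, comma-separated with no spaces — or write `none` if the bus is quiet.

bus = none

  op1 P1: load  L4 → I/E on L4; bus BusRd; mem=70
  op2 P0: store L0 := 28 → M/I on L0; bus BusRdX; mem=60
  op3 P0: store L5 := 66 → M/I on L5; bus BusRdX; mem=30
  op4 P1: load  L1 → I/E on L1; bus BusRd; mem=50
  op5 P1: load  L1 → I/E on L1; bus (none); mem=50
  op6 P1: store L0 := 68 → I/M on L0; bus BusRdX Flush; mem=28
  op7 P0: store L3 := 24 → M/I on L3; bus BusRdX; mem=20
  op8 P0: store L0 := 67 → M/I on L0; bus BusRdX Flush; mem=68
  op9 P1: store L5 := 18 → I/M on L5; bus BusRdX Flush; mem=66
  op10 P0: load  L3 → M/I on L3; bus (none); mem=20
  op11 P1: load  L2 → I/E on L2; bus BusRd; mem=50
  op12 P0: load  L5 → S/S on L5; bus BusRd Flush; mem=18
  op13 P1: load  L2 → I/E on L2; bus (none); mem=50
  op14 P0: load  L5 → S/S on L5; bus (none); mem=18
  op15 P1: store L1 := 40 → I/M on L1; bus (none); mem=50
  op16 P0: store L0 := 45 → M/I on L0; bus (none); mem=68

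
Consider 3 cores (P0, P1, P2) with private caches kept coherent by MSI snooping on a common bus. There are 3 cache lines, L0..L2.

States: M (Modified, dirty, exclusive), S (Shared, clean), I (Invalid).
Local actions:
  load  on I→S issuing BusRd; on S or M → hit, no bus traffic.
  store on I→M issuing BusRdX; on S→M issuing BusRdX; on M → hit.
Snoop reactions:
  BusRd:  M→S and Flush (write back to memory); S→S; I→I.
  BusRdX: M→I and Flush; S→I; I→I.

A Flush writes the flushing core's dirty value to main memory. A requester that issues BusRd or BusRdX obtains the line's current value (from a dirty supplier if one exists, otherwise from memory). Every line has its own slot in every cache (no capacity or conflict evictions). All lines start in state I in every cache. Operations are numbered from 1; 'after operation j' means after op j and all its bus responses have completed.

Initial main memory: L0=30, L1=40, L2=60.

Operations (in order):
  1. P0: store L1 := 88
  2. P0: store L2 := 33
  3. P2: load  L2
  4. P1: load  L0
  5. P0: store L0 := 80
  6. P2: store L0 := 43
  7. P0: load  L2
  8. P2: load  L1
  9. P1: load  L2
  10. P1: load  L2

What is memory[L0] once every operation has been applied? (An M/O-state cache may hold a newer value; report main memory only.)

1. P0: store L1 := 88  bus=[BusRdX]  L1: P0=M P1=I P2=I  mem[L1]=40
2. P0: store L2 := 33  bus=[BusRdX]  L2: P0=M P1=I P2=I  mem[L2]=60
3. P2: load  L2  bus=[BusRd,Flush]  L2: P0=S P1=I P2=S  mem[L2]=33
4. P1: load  L0  bus=[BusRd]  L0: P0=I P1=S P2=I  mem[L0]=30
5. P0: store L0 := 80  bus=[BusRdX]  L0: P0=M P1=I P2=I  mem[L0]=30
6. P2: store L0 := 43  bus=[BusRdX,Flush]  L0: P0=I P1=I P2=M  mem[L0]=80
7. P0: load  L2  bus=[-]  L2: P0=S P1=I P2=S  mem[L2]=33
8. P2: load  L1  bus=[BusRd,Flush]  L1: P0=S P1=I P2=S  mem[L1]=88
9. P1: load  L2  bus=[BusRd]  L2: P0=S P1=S P2=S  mem[L2]=33
10. P1: load  L2  bus=[-]  L2: P0=S P1=S P2=S  mem[L2]=33

memory[L0] = 80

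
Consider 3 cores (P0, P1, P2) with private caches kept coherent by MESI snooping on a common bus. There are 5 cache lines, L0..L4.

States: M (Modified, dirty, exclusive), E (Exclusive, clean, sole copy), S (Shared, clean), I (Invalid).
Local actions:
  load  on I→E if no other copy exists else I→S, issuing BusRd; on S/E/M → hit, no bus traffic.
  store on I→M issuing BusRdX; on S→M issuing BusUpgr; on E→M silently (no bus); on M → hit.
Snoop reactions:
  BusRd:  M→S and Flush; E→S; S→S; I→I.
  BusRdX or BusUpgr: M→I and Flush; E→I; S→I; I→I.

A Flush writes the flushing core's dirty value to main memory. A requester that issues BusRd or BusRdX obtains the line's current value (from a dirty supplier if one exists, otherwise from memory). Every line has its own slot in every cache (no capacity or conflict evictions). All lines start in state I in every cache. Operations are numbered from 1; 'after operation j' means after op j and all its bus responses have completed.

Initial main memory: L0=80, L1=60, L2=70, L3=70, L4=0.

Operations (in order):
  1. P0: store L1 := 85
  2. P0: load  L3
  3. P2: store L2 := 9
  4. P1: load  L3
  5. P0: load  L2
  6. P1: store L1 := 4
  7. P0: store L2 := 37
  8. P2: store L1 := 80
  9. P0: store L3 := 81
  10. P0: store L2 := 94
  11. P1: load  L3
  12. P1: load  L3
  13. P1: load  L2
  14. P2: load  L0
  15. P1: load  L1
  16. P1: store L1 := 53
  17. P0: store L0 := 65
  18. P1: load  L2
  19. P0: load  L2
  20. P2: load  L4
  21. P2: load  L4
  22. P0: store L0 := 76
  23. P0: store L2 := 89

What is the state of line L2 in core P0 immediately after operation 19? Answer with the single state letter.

step 1: P0: store L1 := 85  ⟶  MII  (L1)  txn=BusRdX  M[L1]=60
step 2: P0: load  L3  ⟶  EII  (L3)  txn=BusRd  M[L3]=70
step 3: P2: store L2 := 9  ⟶  IIM  (L2)  txn=BusRdX  M[L2]=70
step 4: P1: load  L3  ⟶  SSI  (L3)  txn=BusRd  M[L3]=70
step 5: P0: load  L2  ⟶  SIS  (L2)  txn=BusRd+Flush  M[L2]=9
step 6: P1: store L1 := 4  ⟶  IMI  (L1)  txn=BusRdX+Flush  M[L1]=85
step 7: P0: store L2 := 37  ⟶  MII  (L2)  txn=BusUpgr  M[L2]=9
step 8: P2: store L1 := 80  ⟶  IIM  (L1)  txn=BusRdX+Flush  M[L1]=4
step 9: P0: store L3 := 81  ⟶  MII  (L3)  txn=BusUpgr  M[L3]=70
step 10: P0: store L2 := 94  ⟶  MII  (L2)  txn=∅  M[L2]=9
step 11: P1: load  L3  ⟶  SSI  (L3)  txn=BusRd+Flush  M[L3]=81
step 12: P1: load  L3  ⟶  SSI  (L3)  txn=∅  M[L3]=81
step 13: P1: load  L2  ⟶  SSI  (L2)  txn=BusRd+Flush  M[L2]=94
step 14: P2: load  L0  ⟶  IIE  (L0)  txn=BusRd  M[L0]=80
step 15: P1: load  L1  ⟶  ISS  (L1)  txn=BusRd+Flush  M[L1]=80
step 16: P1: store L1 := 53  ⟶  IMI  (L1)  txn=BusUpgr  M[L1]=80
step 17: P0: store L0 := 65  ⟶  MII  (L0)  txn=BusRdX  M[L0]=80
step 18: P1: load  L2  ⟶  SSI  (L2)  txn=∅  M[L2]=94
step 19: P0: load  L2  ⟶  SSI  (L2)  txn=∅  M[L2]=94
step 20: P2: load  L4  ⟶  IIE  (L4)  txn=BusRd  M[L4]=0
step 21: P2: load  L4  ⟶  IIE  (L4)  txn=∅  M[L4]=0
step 22: P0: store L0 := 76  ⟶  MII  (L0)  txn=∅  M[L0]=80
step 23: P0: store L2 := 89  ⟶  MII  (L2)  txn=BusUpgr  M[L2]=94

state = S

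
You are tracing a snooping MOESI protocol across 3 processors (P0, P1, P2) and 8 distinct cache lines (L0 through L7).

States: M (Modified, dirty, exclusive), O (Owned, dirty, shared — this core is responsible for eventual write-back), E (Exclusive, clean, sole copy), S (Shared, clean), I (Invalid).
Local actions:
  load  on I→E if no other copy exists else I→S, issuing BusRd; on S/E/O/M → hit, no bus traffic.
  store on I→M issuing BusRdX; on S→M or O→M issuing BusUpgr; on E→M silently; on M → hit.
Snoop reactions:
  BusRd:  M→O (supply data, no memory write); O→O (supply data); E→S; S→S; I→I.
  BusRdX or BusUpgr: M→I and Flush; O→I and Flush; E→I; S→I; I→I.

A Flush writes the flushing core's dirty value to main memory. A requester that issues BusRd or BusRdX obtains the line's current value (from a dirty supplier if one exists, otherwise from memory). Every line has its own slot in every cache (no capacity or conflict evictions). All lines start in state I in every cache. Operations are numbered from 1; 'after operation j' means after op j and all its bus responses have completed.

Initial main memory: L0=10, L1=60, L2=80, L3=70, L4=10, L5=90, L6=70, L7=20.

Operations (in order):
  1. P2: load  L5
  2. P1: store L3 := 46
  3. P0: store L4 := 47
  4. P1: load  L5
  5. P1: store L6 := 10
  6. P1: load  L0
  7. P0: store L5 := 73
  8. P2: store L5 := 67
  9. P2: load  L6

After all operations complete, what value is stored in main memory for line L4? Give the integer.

1. P2: load  L5  bus=[BusRd]  L5: P0=I P1=I P2=E  mem[L5]=90
2. P1: store L3 := 46  bus=[BusRdX]  L3: P0=I P1=M P2=I  mem[L3]=70
3. P0: store L4 := 47  bus=[BusRdX]  L4: P0=M P1=I P2=I  mem[L4]=10
4. P1: load  L5  bus=[BusRd]  L5: P0=I P1=S P2=S  mem[L5]=90
5. P1: store L6 := 10  bus=[BusRdX]  L6: P0=I P1=M P2=I  mem[L6]=70
6. P1: load  L0  bus=[BusRd]  L0: P0=I P1=E P2=I  mem[L0]=10
7. P0: store L5 := 73  bus=[BusRdX]  L5: P0=M P1=I P2=I  mem[L5]=90
8. P2: store L5 := 67  bus=[BusRdX,Flush]  L5: P0=I P1=I P2=M  mem[L5]=73
9. P2: load  L6  bus=[BusRd]  L6: P0=I P1=O P2=S  mem[L6]=70

memory[L4] = 10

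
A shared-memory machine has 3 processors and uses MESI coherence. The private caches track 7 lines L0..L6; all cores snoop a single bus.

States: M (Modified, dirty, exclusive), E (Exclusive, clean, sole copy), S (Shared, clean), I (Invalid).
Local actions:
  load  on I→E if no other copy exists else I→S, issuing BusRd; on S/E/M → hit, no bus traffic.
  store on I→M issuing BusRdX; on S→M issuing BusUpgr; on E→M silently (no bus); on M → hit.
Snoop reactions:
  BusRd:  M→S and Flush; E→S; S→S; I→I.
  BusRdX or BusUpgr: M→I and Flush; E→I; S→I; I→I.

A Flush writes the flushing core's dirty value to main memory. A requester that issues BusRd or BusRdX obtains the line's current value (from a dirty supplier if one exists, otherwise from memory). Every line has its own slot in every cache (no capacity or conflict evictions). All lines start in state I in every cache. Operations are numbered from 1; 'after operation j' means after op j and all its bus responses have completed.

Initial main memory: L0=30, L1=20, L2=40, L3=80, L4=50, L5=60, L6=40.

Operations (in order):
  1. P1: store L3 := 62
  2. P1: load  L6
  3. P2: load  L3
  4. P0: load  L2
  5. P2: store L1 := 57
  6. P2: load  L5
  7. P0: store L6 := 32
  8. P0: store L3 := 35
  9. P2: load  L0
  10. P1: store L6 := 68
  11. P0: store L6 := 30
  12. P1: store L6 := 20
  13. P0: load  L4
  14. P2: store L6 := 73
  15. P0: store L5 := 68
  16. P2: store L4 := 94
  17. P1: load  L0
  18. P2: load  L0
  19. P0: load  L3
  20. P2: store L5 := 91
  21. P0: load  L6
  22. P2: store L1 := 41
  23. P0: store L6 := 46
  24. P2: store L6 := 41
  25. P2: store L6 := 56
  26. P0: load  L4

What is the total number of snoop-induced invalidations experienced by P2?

1. P1: store L3 := 62  bus=[BusRdX]  L3: P0=I P1=M P2=I  mem[L3]=80
2. P1: load  L6  bus=[BusRd]  L6: P0=I P1=E P2=I  mem[L6]=40
3. P2: load  L3  bus=[BusRd,Flush]  L3: P0=I P1=S P2=S  mem[L3]=62
4. P0: load  L2  bus=[BusRd]  L2: P0=E P1=I P2=I  mem[L2]=40
5. P2: store L1 := 57  bus=[BusRdX]  L1: P0=I P1=I P2=M  mem[L1]=20
6. P2: load  L5  bus=[BusRd]  L5: P0=I P1=I P2=E  mem[L5]=60
7. P0: store L6 := 32  bus=[BusRdX]  L6: P0=M P1=I P2=I  mem[L6]=40
8. P0: store L3 := 35  bus=[BusRdX]  L3: P0=M P1=I P2=I  mem[L3]=62
9. P2: load  L0  bus=[BusRd]  L0: P0=I P1=I P2=E  mem[L0]=30
10. P1: store L6 := 68  bus=[BusRdX,Flush]  L6: P0=I P1=M P2=I  mem[L6]=32
11. P0: store L6 := 30  bus=[BusRdX,Flush]  L6: P0=M P1=I P2=I  mem[L6]=68
12. P1: store L6 := 20  bus=[BusRdX,Flush]  L6: P0=I P1=M P2=I  mem[L6]=30
13. P0: load  L4  bus=[BusRd]  L4: P0=E P1=I P2=I  mem[L4]=50
14. P2: store L6 := 73  bus=[BusRdX,Flush]  L6: P0=I P1=I P2=M  mem[L6]=20
15. P0: store L5 := 68  bus=[BusRdX]  L5: P0=M P1=I P2=I  mem[L5]=60
16. P2: store L4 := 94  bus=[BusRdX]  L4: P0=I P1=I P2=M  mem[L4]=50
17. P1: load  L0  bus=[BusRd]  L0: P0=I P1=S P2=S  mem[L0]=30
18. P2: load  L0  bus=[-]  L0: P0=I P1=S P2=S  mem[L0]=30
19. P0: load  L3  bus=[-]  L3: P0=M P1=I P2=I  mem[L3]=62
20. P2: store L5 := 91  bus=[BusRdX,Flush]  L5: P0=I P1=I P2=M  mem[L5]=68
21. P0: load  L6  bus=[BusRd,Flush]  L6: P0=S P1=I P2=S  mem[L6]=73
22. P2: store L1 := 41  bus=[-]  L1: P0=I P1=I P2=M  mem[L1]=20
23. P0: store L6 := 46  bus=[BusUpgr]  L6: P0=M P1=I P2=I  mem[L6]=73
24. P2: store L6 := 41  bus=[BusRdX,Flush]  L6: P0=I P1=I P2=M  mem[L6]=46
25. P2: store L6 := 56  bus=[-]  L6: P0=I P1=I P2=M  mem[L6]=46
26. P0: load  L4  bus=[BusRd,Flush]  L4: P0=S P1=I P2=S  mem[L4]=94

invalidations = 3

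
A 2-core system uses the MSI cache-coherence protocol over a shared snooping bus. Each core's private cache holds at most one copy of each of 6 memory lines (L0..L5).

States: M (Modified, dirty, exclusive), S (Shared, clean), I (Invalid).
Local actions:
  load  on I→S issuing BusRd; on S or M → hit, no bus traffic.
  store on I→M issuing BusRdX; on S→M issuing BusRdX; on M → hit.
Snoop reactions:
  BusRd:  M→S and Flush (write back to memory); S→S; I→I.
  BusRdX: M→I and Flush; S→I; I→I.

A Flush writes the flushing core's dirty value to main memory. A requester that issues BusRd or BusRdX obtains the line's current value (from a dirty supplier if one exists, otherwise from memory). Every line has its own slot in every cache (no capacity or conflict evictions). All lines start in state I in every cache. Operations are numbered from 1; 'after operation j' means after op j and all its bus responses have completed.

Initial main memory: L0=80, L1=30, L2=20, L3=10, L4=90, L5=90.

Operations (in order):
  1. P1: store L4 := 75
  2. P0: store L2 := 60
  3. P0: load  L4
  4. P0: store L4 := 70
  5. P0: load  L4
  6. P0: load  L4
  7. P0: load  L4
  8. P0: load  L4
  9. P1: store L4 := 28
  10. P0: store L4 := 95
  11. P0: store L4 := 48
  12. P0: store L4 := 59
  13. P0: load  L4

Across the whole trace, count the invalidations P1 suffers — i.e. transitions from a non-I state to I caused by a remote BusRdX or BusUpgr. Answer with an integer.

step 1: P1: store L4 := 75  ⟶  IM  (L4)  txn=BusRdX  M[L4]=90
step 2: P0: store L2 := 60  ⟶  MI  (L2)  txn=BusRdX  M[L2]=20
step 3: P0: load  L4  ⟶  SS  (L4)  txn=BusRd+Flush  M[L4]=75
step 4: P0: store L4 := 70  ⟶  MI  (L4)  txn=BusRdX  M[L4]=75
step 5: P0: load  L4  ⟶  MI  (L4)  txn=∅  M[L4]=75
step 6: P0: load  L4  ⟶  MI  (L4)  txn=∅  M[L4]=75
step 7: P0: load  L4  ⟶  MI  (L4)  txn=∅  M[L4]=75
step 8: P0: load  L4  ⟶  MI  (L4)  txn=∅  M[L4]=75
step 9: P1: store L4 := 28  ⟶  IM  (L4)  txn=BusRdX+Flush  M[L4]=70
step 10: P0: store L4 := 95  ⟶  MI  (L4)  txn=BusRdX+Flush  M[L4]=28
step 11: P0: store L4 := 48  ⟶  MI  (L4)  txn=∅  M[L4]=28
step 12: P0: store L4 := 59  ⟶  MI  (L4)  txn=∅  M[L4]=28
step 13: P0: load  L4  ⟶  MI  (L4)  txn=∅  M[L4]=28

invalidations = 2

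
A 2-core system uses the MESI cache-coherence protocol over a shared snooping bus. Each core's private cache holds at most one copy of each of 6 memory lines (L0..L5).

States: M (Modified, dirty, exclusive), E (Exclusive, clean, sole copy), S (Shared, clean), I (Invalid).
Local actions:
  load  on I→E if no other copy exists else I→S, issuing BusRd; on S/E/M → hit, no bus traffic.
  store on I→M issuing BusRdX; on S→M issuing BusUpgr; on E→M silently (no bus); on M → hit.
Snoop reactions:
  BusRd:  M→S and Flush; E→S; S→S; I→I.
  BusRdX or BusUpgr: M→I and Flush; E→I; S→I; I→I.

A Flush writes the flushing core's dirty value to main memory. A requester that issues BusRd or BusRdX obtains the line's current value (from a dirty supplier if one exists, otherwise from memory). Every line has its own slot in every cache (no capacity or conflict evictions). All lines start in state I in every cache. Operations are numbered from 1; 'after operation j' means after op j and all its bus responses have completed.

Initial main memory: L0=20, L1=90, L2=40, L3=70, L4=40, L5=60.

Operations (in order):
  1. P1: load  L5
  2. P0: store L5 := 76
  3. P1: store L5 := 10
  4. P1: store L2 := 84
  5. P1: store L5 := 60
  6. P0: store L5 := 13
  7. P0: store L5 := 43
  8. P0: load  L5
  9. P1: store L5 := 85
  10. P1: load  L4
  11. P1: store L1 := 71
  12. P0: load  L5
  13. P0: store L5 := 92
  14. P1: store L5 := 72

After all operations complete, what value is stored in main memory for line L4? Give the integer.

memory[L4] = 40

step 1: P1: load  L5  ⟶  IE  (L5)  txn=BusRd  M[L5]=60
step 2: P0: store L5 := 76  ⟶  MI  (L5)  txn=BusRdX  M[L5]=60
step 3: P1: store L5 := 10  ⟶  IM  (L5)  txn=BusRdX+Flush  M[L5]=76
step 4: P1: store L2 := 84  ⟶  IM  (L2)  txn=BusRdX  M[L2]=40
step 5: P1: store L5 := 60  ⟶  IM  (L5)  txn=∅  M[L5]=76
step 6: P0: store L5 := 13  ⟶  MI  (L5)  txn=BusRdX+Flush  M[L5]=60
step 7: P0: store L5 := 43  ⟶  MI  (L5)  txn=∅  M[L5]=60
step 8: P0: load  L5  ⟶  MI  (L5)  txn=∅  M[L5]=60
step 9: P1: store L5 := 85  ⟶  IM  (L5)  txn=BusRdX+Flush  M[L5]=43
step 10: P1: load  L4  ⟶  IE  (L4)  txn=BusRd  M[L4]=40
step 11: P1: store L1 := 71  ⟶  IM  (L1)  txn=BusRdX  M[L1]=90
step 12: P0: load  L5  ⟶  SS  (L5)  txn=BusRd+Flush  M[L5]=85
step 13: P0: store L5 := 92  ⟶  MI  (L5)  txn=BusUpgr  M[L5]=85
step 14: P1: store L5 := 72  ⟶  IM  (L5)  txn=BusRdX+Flush  M[L5]=92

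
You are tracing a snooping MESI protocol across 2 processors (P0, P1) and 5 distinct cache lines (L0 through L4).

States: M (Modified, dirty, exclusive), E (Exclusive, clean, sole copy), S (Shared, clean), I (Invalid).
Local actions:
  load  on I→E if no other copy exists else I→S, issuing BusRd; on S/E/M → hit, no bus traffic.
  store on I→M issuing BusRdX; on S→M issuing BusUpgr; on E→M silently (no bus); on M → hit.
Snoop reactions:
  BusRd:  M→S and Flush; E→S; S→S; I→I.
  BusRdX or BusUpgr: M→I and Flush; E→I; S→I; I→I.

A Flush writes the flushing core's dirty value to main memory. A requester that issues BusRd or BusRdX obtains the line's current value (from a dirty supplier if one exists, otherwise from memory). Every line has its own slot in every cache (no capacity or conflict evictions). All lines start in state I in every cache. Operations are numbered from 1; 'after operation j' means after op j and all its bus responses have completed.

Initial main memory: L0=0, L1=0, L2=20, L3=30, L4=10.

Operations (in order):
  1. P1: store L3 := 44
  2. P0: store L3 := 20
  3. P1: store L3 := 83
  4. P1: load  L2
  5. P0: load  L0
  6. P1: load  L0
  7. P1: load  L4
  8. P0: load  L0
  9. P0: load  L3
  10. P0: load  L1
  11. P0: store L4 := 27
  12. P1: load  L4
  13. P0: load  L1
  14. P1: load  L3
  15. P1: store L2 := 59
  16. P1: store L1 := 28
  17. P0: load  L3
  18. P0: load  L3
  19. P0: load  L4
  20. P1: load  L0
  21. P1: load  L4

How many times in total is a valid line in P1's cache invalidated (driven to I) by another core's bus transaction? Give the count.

1. P1: store L3 := 44  bus=[BusRdX]  L3: P0=I P1=M  mem[L3]=30
2. P0: store L3 := 20  bus=[BusRdX,Flush]  L3: P0=M P1=I  mem[L3]=44
3. P1: store L3 := 83  bus=[BusRdX,Flush]  L3: P0=I P1=M  mem[L3]=20
4. P1: load  L2  bus=[BusRd]  L2: P0=I P1=E  mem[L2]=20
5. P0: load  L0  bus=[BusRd]  L0: P0=E P1=I  mem[L0]=0
6. P1: load  L0  bus=[BusRd]  L0: P0=S P1=S  mem[L0]=0
7. P1: load  L4  bus=[BusRd]  L4: P0=I P1=E  mem[L4]=10
8. P0: load  L0  bus=[-]  L0: P0=S P1=S  mem[L0]=0
9. P0: load  L3  bus=[BusRd,Flush]  L3: P0=S P1=S  mem[L3]=83
10. P0: load  L1  bus=[BusRd]  L1: P0=E P1=I  mem[L1]=0
11. P0: store L4 := 27  bus=[BusRdX]  L4: P0=M P1=I  mem[L4]=10
12. P1: load  L4  bus=[BusRd,Flush]  L4: P0=S P1=S  mem[L4]=27
13. P0: load  L1  bus=[-]  L1: P0=E P1=I  mem[L1]=0
14. P1: load  L3  bus=[-]  L3: P0=S P1=S  mem[L3]=83
15. P1: store L2 := 59  bus=[-]  L2: P0=I P1=M  mem[L2]=20
16. P1: store L1 := 28  bus=[BusRdX]  L1: P0=I P1=M  mem[L1]=0
17. P0: load  L3  bus=[-]  L3: P0=S P1=S  mem[L3]=83
18. P0: load  L3  bus=[-]  L3: P0=S P1=S  mem[L3]=83
19. P0: load  L4  bus=[-]  L4: P0=S P1=S  mem[L4]=27
20. P1: load  L0  bus=[-]  L0: P0=S P1=S  mem[L0]=0
21. P1: load  L4  bus=[-]  L4: P0=S P1=S  mem[L4]=27

invalidations = 2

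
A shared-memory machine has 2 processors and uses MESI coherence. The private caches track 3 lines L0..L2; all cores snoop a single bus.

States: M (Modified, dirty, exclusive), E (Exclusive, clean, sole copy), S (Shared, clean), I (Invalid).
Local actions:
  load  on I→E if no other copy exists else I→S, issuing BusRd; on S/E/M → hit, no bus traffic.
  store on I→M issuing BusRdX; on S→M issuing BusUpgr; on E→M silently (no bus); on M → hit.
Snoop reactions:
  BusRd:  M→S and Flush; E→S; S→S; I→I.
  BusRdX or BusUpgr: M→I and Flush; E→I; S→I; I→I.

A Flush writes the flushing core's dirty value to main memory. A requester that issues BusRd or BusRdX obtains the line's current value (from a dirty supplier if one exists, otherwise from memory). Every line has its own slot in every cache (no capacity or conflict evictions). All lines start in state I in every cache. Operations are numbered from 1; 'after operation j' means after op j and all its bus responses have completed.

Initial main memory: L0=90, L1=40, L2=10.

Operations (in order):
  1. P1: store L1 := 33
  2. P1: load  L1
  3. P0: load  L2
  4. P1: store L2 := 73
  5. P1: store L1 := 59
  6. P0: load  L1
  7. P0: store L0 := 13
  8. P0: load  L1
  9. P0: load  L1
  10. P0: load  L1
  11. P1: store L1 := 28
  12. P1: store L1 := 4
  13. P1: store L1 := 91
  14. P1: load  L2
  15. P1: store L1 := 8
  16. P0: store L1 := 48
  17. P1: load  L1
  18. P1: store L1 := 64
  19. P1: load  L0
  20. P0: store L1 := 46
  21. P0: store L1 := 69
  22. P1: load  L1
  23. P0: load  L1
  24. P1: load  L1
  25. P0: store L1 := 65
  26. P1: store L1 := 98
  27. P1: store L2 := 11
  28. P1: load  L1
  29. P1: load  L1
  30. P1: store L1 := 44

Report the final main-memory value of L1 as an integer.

step 1: P1: store L1 := 33  ⟶  IM  (L1)  txn=BusRdX  M[L1]=40
step 2: P1: load  L1  ⟶  IM  (L1)  txn=∅  M[L1]=40
step 3: P0: load  L2  ⟶  EI  (L2)  txn=BusRd  M[L2]=10
step 4: P1: store L2 := 73  ⟶  IM  (L2)  txn=BusRdX  M[L2]=10
step 5: P1: store L1 := 59  ⟶  IM  (L1)  txn=∅  M[L1]=40
step 6: P0: load  L1  ⟶  SS  (L1)  txn=BusRd+Flush  M[L1]=59
step 7: P0: store L0 := 13  ⟶  MI  (L0)  txn=BusRdX  M[L0]=90
step 8: P0: load  L1  ⟶  SS  (L1)  txn=∅  M[L1]=59
step 9: P0: load  L1  ⟶  SS  (L1)  txn=∅  M[L1]=59
step 10: P0: load  L1  ⟶  SS  (L1)  txn=∅  M[L1]=59
step 11: P1: store L1 := 28  ⟶  IM  (L1)  txn=BusUpgr  M[L1]=59
step 12: P1: store L1 := 4  ⟶  IM  (L1)  txn=∅  M[L1]=59
step 13: P1: store L1 := 91  ⟶  IM  (L1)  txn=∅  M[L1]=59
step 14: P1: load  L2  ⟶  IM  (L2)  txn=∅  M[L2]=10
step 15: P1: store L1 := 8  ⟶  IM  (L1)  txn=∅  M[L1]=59
step 16: P0: store L1 := 48  ⟶  MI  (L1)  txn=BusRdX+Flush  M[L1]=8
step 17: P1: load  L1  ⟶  SS  (L1)  txn=BusRd+Flush  M[L1]=48
step 18: P1: store L1 := 64  ⟶  IM  (L1)  txn=BusUpgr  M[L1]=48
step 19: P1: load  L0  ⟶  SS  (L0)  txn=BusRd+Flush  M[L0]=13
step 20: P0: store L1 := 46  ⟶  MI  (L1)  txn=BusRdX+Flush  M[L1]=64
step 21: P0: store L1 := 69  ⟶  MI  (L1)  txn=∅  M[L1]=64
step 22: P1: load  L1  ⟶  SS  (L1)  txn=BusRd+Flush  M[L1]=69
step 23: P0: load  L1  ⟶  SS  (L1)  txn=∅  M[L1]=69
step 24: P1: load  L1  ⟶  SS  (L1)  txn=∅  M[L1]=69
step 25: P0: store L1 := 65  ⟶  MI  (L1)  txn=BusUpgr  M[L1]=69
step 26: P1: store L1 := 98  ⟶  IM  (L1)  txn=BusRdX+Flush  M[L1]=65
step 27: P1: store L2 := 11  ⟶  IM  (L2)  txn=∅  M[L2]=10
step 28: P1: load  L1  ⟶  IM  (L1)  txn=∅  M[L1]=65
step 29: P1: load  L1  ⟶  IM  (L1)  txn=∅  M[L1]=65
step 30: P1: store L1 := 44  ⟶  IM  (L1)  txn=∅  M[L1]=65

memory[L1] = 65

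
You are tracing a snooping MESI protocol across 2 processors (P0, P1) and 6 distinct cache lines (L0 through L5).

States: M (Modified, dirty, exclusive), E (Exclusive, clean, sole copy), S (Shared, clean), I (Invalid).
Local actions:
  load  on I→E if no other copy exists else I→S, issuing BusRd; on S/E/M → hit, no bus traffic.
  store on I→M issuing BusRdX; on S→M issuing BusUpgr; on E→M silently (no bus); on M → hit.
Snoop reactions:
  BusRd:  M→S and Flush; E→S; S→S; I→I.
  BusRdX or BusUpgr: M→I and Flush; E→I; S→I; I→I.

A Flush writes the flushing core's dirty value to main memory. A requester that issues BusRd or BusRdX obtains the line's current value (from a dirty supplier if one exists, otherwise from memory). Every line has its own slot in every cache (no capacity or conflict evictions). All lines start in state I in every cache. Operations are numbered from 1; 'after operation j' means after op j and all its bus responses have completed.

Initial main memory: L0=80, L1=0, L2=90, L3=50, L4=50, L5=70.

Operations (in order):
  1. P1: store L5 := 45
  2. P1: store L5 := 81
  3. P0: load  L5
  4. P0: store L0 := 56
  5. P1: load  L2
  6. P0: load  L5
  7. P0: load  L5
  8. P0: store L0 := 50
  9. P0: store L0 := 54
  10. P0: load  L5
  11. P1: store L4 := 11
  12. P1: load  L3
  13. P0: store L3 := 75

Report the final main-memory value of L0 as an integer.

step 1: P1: store L5 := 45  ⟶  IM  (L5)  txn=BusRdX  M[L5]=70
step 2: P1: store L5 := 81  ⟶  IM  (L5)  txn=∅  M[L5]=70
step 3: P0: load  L5  ⟶  SS  (L5)  txn=BusRd+Flush  M[L5]=81
step 4: P0: store L0 := 56  ⟶  MI  (L0)  txn=BusRdX  M[L0]=80
step 5: P1: load  L2  ⟶  IE  (L2)  txn=BusRd  M[L2]=90
step 6: P0: load  L5  ⟶  SS  (L5)  txn=∅  M[L5]=81
step 7: P0: load  L5  ⟶  SS  (L5)  txn=∅  M[L5]=81
step 8: P0: store L0 := 50  ⟶  MI  (L0)  txn=∅  M[L0]=80
step 9: P0: store L0 := 54  ⟶  MI  (L0)  txn=∅  M[L0]=80
step 10: P0: load  L5  ⟶  SS  (L5)  txn=∅  M[L5]=81
step 11: P1: store L4 := 11  ⟶  IM  (L4)  txn=BusRdX  M[L4]=50
step 12: P1: load  L3  ⟶  IE  (L3)  txn=BusRd  M[L3]=50
step 13: P0: store L3 := 75  ⟶  MI  (L3)  txn=BusRdX  M[L3]=50

memory[L0] = 80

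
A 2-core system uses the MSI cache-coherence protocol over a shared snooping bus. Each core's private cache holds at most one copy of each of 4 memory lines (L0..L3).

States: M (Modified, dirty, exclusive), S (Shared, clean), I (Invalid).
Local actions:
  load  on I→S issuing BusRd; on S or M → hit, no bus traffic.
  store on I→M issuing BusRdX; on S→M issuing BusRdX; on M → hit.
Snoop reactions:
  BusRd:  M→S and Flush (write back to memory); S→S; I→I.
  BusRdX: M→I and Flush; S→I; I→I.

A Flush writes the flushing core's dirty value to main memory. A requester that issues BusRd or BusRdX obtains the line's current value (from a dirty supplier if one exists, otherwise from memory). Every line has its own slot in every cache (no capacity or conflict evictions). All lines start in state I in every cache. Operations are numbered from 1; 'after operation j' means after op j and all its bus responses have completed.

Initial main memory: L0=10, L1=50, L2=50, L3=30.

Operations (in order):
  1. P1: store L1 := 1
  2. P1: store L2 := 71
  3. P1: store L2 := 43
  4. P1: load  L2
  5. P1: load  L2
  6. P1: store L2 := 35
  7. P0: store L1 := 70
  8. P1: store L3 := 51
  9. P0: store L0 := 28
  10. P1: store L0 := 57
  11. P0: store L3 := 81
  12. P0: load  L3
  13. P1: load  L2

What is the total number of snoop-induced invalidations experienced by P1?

invalidations = 2

1. P1: store L1 := 1  bus=[BusRdX]  L1: P0=I P1=M  mem[L1]=50
2. P1: store L2 := 71  bus=[BusRdX]  L2: P0=I P1=M  mem[L2]=50
3. P1: store L2 := 43  bus=[-]  L2: P0=I P1=M  mem[L2]=50
4. P1: load  L2  bus=[-]  L2: P0=I P1=M  mem[L2]=50
5. P1: load  L2  bus=[-]  L2: P0=I P1=M  mem[L2]=50
6. P1: store L2 := 35  bus=[-]  L2: P0=I P1=M  mem[L2]=50
7. P0: store L1 := 70  bus=[BusRdX,Flush]  L1: P0=M P1=I  mem[L1]=1
8. P1: store L3 := 51  bus=[BusRdX]  L3: P0=I P1=M  mem[L3]=30
9. P0: store L0 := 28  bus=[BusRdX]  L0: P0=M P1=I  mem[L0]=10
10. P1: store L0 := 57  bus=[BusRdX,Flush]  L0: P0=I P1=M  mem[L0]=28
11. P0: store L3 := 81  bus=[BusRdX,Flush]  L3: P0=M P1=I  mem[L3]=51
12. P0: load  L3  bus=[-]  L3: P0=M P1=I  mem[L3]=51
13. P1: load  L2  bus=[-]  L2: P0=I P1=M  mem[L2]=50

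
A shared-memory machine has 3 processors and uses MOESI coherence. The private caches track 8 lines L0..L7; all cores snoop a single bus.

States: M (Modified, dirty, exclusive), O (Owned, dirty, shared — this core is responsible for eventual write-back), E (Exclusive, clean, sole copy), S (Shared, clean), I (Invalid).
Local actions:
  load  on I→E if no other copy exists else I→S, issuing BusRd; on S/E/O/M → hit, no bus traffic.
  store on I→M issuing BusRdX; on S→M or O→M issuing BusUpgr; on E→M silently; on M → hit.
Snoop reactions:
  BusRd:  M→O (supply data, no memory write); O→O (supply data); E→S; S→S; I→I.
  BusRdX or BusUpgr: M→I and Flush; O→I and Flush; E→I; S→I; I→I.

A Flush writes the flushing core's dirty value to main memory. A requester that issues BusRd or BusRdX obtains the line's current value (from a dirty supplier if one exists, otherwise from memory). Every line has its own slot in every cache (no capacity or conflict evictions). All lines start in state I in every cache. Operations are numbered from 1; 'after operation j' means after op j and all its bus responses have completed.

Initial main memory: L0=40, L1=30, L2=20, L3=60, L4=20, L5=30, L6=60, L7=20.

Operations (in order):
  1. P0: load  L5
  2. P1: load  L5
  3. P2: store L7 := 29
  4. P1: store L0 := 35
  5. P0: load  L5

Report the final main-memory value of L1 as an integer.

1. P0: load  L5  bus=[BusRd]  L5: P0=E P1=I P2=I  mem[L5]=30
2. P1: load  L5  bus=[BusRd]  L5: P0=S P1=S P2=I  mem[L5]=30
3. P2: store L7 := 29  bus=[BusRdX]  L7: P0=I P1=I P2=M  mem[L7]=20
4. P1: store L0 := 35  bus=[BusRdX]  L0: P0=I P1=M P2=I  mem[L0]=40
5. P0: load  L5  bus=[-]  L5: P0=S P1=S P2=I  mem[L5]=30

memory[L1] = 30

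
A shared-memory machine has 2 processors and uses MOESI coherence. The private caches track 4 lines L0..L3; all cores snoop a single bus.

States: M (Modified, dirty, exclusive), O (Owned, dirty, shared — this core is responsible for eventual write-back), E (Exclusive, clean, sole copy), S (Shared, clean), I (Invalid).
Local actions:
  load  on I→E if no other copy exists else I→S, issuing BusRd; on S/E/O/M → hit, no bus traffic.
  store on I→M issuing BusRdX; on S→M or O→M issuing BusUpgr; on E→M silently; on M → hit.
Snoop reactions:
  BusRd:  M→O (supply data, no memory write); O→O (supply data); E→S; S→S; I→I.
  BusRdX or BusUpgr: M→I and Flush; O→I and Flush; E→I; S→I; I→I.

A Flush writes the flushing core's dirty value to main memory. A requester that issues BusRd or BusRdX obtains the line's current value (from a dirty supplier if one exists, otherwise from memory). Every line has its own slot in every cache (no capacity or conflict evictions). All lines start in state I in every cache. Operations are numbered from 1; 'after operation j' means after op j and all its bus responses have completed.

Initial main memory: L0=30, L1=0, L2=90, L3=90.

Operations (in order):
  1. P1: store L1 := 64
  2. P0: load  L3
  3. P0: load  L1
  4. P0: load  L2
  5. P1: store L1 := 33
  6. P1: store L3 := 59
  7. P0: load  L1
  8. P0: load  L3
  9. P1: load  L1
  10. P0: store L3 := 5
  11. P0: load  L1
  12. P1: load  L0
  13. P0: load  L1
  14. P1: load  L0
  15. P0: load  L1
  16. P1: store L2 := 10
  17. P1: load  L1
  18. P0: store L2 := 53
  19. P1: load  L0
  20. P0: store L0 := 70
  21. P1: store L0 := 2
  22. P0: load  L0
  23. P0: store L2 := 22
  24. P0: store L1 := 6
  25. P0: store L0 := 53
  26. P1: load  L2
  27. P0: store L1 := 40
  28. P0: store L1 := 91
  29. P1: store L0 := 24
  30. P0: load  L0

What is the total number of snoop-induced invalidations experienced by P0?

1. P1: store L1 := 64  bus=[BusRdX]  L1: P0=I P1=M  mem[L1]=0
2. P0: load  L3  bus=[BusRd]  L3: P0=E P1=I  mem[L3]=90
3. P0: load  L1  bus=[BusRd]  L1: P0=S P1=O  mem[L1]=0
4. P0: load  L2  bus=[BusRd]  L2: P0=E P1=I  mem[L2]=90
5. P1: store L1 := 33  bus=[BusUpgr]  L1: P0=I P1=M  mem[L1]=0
6. P1: store L3 := 59  bus=[BusRdX]  L3: P0=I P1=M  mem[L3]=90
7. P0: load  L1  bus=[BusRd]  L1: P0=S P1=O  mem[L1]=0
8. P0: load  L3  bus=[BusRd]  L3: P0=S P1=O  mem[L3]=90
9. P1: load  L1  bus=[-]  L1: P0=S P1=O  mem[L1]=0
10. P0: store L3 := 5  bus=[BusUpgr,Flush]  L3: P0=M P1=I  mem[L3]=59
11. P0: load  L1  bus=[-]  L1: P0=S P1=O  mem[L1]=0
12. P1: load  L0  bus=[BusRd]  L0: P0=I P1=E  mem[L0]=30
13. P0: load  L1  bus=[-]  L1: P0=S P1=O  mem[L1]=0
14. P1: load  L0  bus=[-]  L0: P0=I P1=E  mem[L0]=30
15. P0: load  L1  bus=[-]  L1: P0=S P1=O  mem[L1]=0
16. P1: store L2 := 10  bus=[BusRdX]  L2: P0=I P1=M  mem[L2]=90
17. P1: load  L1  bus=[-]  L1: P0=S P1=O  mem[L1]=0
18. P0: store L2 := 53  bus=[BusRdX,Flush]  L2: P0=M P1=I  mem[L2]=10
19. P1: load  L0  bus=[-]  L0: P0=I P1=E  mem[L0]=30
20. P0: store L0 := 70  bus=[BusRdX]  L0: P0=M P1=I  mem[L0]=30
21. P1: store L0 := 2  bus=[BusRdX,Flush]  L0: P0=I P1=M  mem[L0]=70
22. P0: load  L0  bus=[BusRd]  L0: P0=S P1=O  mem[L0]=70
23. P0: store L2 := 22  bus=[-]  L2: P0=M P1=I  mem[L2]=10
24. P0: store L1 := 6  bus=[BusUpgr,Flush]  L1: P0=M P1=I  mem[L1]=33
25. P0: store L0 := 53  bus=[BusUpgr,Flush]  L0: P0=M P1=I  mem[L0]=2
26. P1: load  L2  bus=[BusRd]  L2: P0=O P1=S  mem[L2]=10
27. P0: store L1 := 40  bus=[-]  L1: P0=M P1=I  mem[L1]=33
28. P0: store L1 := 91  bus=[-]  L1: P0=M P1=I  mem[L1]=33
29. P1: store L0 := 24  bus=[BusRdX,Flush]  L0: P0=I P1=M  mem[L0]=53
30. P0: load  L0  bus=[BusRd]  L0: P0=S P1=O  mem[L0]=53

invalidations = 5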